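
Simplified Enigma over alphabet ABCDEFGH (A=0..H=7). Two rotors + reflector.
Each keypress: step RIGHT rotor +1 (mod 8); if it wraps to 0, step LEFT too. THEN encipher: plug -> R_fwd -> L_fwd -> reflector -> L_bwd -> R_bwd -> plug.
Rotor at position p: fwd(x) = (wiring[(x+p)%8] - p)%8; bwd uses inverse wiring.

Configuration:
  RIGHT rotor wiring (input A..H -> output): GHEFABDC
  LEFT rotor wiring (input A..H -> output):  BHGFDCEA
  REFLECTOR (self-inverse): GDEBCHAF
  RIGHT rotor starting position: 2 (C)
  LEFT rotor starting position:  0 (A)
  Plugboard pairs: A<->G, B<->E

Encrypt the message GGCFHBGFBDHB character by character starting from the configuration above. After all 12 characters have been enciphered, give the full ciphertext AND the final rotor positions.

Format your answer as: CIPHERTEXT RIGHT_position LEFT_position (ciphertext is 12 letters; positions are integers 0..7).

Answer: BAEACEADDHBD 6 1

Derivation:
Char 1 ('G'): step: R->3, L=0; G->plug->A->R->C->L->G->refl->A->L'->H->R'->E->plug->B
Char 2 ('G'): step: R->4, L=0; G->plug->A->R->E->L->D->refl->B->L'->A->R'->G->plug->A
Char 3 ('C'): step: R->5, L=0; C->plug->C->R->F->L->C->refl->E->L'->G->R'->B->plug->E
Char 4 ('F'): step: R->6, L=0; F->plug->F->R->H->L->A->refl->G->L'->C->R'->G->plug->A
Char 5 ('H'): step: R->7, L=0; H->plug->H->R->E->L->D->refl->B->L'->A->R'->C->plug->C
Char 6 ('B'): step: R->0, L->1 (L advanced); B->plug->E->R->A->L->G->refl->A->L'->H->R'->B->plug->E
Char 7 ('G'): step: R->1, L=1; G->plug->A->R->G->L->H->refl->F->L'->B->R'->G->plug->A
Char 8 ('F'): step: R->2, L=1; F->plug->F->R->A->L->G->refl->A->L'->H->R'->D->plug->D
Char 9 ('B'): step: R->3, L=1; B->plug->E->R->H->L->A->refl->G->L'->A->R'->D->plug->D
Char 10 ('D'): step: R->4, L=1; D->plug->D->R->G->L->H->refl->F->L'->B->R'->H->plug->H
Char 11 ('H'): step: R->5, L=1; H->plug->H->R->D->L->C->refl->E->L'->C->R'->E->plug->B
Char 12 ('B'): step: R->6, L=1; B->plug->E->R->G->L->H->refl->F->L'->B->R'->D->plug->D
Final: ciphertext=BAEACEADDHBD, RIGHT=6, LEFT=1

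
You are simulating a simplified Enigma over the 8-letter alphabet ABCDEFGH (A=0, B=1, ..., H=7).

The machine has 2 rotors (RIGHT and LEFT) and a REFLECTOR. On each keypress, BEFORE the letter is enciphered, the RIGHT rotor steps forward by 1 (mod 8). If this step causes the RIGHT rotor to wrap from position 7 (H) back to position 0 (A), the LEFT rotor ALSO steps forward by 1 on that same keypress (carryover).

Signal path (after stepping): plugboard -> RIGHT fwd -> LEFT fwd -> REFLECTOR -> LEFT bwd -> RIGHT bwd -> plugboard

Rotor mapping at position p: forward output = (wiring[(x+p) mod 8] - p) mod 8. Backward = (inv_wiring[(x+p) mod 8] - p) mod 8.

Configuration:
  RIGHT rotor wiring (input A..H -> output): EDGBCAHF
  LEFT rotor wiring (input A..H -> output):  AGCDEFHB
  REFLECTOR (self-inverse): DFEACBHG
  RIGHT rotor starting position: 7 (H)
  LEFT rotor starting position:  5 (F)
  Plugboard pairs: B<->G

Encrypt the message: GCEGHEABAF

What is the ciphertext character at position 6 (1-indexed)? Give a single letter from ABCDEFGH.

Char 1 ('G'): step: R->0, L->6 (L advanced); G->plug->B->R->D->L->A->refl->D->L'->B->R'->D->plug->D
Char 2 ('C'): step: R->1, L=6; C->plug->C->R->A->L->B->refl->F->L'->F->R'->B->plug->G
Char 3 ('E'): step: R->2, L=6; E->plug->E->R->F->L->F->refl->B->L'->A->R'->C->plug->C
Char 4 ('G'): step: R->3, L=6; G->plug->B->R->H->L->H->refl->G->L'->G->R'->A->plug->A
Char 5 ('H'): step: R->4, L=6; H->plug->H->R->F->L->F->refl->B->L'->A->R'->E->plug->E
Char 6 ('E'): step: R->5, L=6; E->plug->E->R->G->L->G->refl->H->L'->H->R'->D->plug->D

D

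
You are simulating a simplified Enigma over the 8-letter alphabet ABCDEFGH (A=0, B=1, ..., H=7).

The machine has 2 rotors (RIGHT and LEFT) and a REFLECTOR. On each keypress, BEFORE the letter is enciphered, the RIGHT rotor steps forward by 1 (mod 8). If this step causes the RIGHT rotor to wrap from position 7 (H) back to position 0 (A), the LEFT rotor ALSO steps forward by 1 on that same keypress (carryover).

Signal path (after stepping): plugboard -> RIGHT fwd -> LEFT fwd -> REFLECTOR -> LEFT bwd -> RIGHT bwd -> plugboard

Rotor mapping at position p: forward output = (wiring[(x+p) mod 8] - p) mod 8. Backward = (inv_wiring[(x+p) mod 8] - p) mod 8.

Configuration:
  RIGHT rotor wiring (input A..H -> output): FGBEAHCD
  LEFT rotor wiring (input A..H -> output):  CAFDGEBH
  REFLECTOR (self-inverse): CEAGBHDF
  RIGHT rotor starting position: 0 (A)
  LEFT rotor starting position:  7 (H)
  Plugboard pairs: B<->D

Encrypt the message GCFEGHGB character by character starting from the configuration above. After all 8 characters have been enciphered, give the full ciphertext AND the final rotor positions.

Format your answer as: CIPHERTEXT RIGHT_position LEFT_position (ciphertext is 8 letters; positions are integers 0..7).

Answer: HBCDBECH 0 0

Derivation:
Char 1 ('G'): step: R->1, L=7; G->plug->G->R->C->L->B->refl->E->L'->E->R'->H->plug->H
Char 2 ('C'): step: R->2, L=7; C->plug->C->R->G->L->F->refl->H->L'->F->R'->D->plug->B
Char 3 ('F'): step: R->3, L=7; F->plug->F->R->C->L->B->refl->E->L'->E->R'->C->plug->C
Char 4 ('E'): step: R->4, L=7; E->plug->E->R->B->L->D->refl->G->L'->D->R'->B->plug->D
Char 5 ('G'): step: R->5, L=7; G->plug->G->R->H->L->C->refl->A->L'->A->R'->D->plug->B
Char 6 ('H'): step: R->6, L=7; H->plug->H->R->B->L->D->refl->G->L'->D->R'->E->plug->E
Char 7 ('G'): step: R->7, L=7; G->plug->G->R->A->L->A->refl->C->L'->H->R'->C->plug->C
Char 8 ('B'): step: R->0, L->0 (L advanced); B->plug->D->R->E->L->G->refl->D->L'->D->R'->H->plug->H
Final: ciphertext=HBCDBECH, RIGHT=0, LEFT=0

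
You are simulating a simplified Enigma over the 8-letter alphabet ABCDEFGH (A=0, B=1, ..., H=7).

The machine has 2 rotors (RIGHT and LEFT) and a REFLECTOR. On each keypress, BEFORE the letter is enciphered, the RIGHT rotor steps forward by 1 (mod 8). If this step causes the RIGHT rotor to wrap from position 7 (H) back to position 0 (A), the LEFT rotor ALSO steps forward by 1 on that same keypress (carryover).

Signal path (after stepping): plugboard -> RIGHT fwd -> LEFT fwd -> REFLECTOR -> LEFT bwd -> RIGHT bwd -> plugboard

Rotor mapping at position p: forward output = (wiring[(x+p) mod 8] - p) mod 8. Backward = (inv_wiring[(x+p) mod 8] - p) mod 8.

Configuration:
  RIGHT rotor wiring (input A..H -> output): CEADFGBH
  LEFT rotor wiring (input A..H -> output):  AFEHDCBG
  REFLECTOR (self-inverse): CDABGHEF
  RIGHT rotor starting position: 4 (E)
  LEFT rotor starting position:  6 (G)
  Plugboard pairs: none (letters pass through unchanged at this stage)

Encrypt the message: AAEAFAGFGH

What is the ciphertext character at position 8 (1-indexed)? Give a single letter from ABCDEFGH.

Char 1 ('A'): step: R->5, L=6; A->plug->A->R->B->L->A->refl->C->L'->C->R'->C->plug->C
Char 2 ('A'): step: R->6, L=6; A->plug->A->R->D->L->H->refl->F->L'->G->R'->D->plug->D
Char 3 ('E'): step: R->7, L=6; E->plug->E->R->E->L->G->refl->E->L'->H->R'->G->plug->G
Char 4 ('A'): step: R->0, L->7 (L advanced); A->plug->A->R->C->L->G->refl->E->L'->F->R'->E->plug->E
Char 5 ('F'): step: R->1, L=7; F->plug->F->R->A->L->H->refl->F->L'->D->R'->A->plug->A
Char 6 ('A'): step: R->2, L=7; A->plug->A->R->G->L->D->refl->B->L'->B->R'->B->plug->B
Char 7 ('G'): step: R->3, L=7; G->plug->G->R->B->L->B->refl->D->L'->G->R'->D->plug->D
Char 8 ('F'): step: R->4, L=7; F->plug->F->R->A->L->H->refl->F->L'->D->R'->D->plug->D

D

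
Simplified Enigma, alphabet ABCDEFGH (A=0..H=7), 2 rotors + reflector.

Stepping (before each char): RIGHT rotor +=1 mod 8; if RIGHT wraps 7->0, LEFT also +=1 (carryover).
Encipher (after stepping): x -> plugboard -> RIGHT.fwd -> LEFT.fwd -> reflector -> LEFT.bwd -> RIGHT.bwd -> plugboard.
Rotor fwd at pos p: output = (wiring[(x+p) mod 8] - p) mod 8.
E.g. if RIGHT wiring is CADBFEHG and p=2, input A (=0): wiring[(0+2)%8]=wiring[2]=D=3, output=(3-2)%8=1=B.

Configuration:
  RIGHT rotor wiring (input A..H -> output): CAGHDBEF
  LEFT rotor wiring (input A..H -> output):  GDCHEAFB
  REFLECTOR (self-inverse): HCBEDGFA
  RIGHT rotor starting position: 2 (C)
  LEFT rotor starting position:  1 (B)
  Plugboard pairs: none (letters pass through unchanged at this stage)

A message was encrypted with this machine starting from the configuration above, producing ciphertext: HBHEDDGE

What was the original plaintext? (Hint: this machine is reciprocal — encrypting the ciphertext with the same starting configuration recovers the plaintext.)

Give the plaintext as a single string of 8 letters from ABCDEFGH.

Answer: GHAFGACD

Derivation:
Char 1 ('H'): step: R->3, L=1; H->plug->H->R->D->L->D->refl->E->L'->F->R'->G->plug->G
Char 2 ('B'): step: R->4, L=1; B->plug->B->R->F->L->E->refl->D->L'->D->R'->H->plug->H
Char 3 ('H'): step: R->5, L=1; H->plug->H->R->G->L->A->refl->H->L'->E->R'->A->plug->A
Char 4 ('E'): step: R->6, L=1; E->plug->E->R->A->L->C->refl->B->L'->B->R'->F->plug->F
Char 5 ('D'): step: R->7, L=1; D->plug->D->R->H->L->F->refl->G->L'->C->R'->G->plug->G
Char 6 ('D'): step: R->0, L->2 (L advanced); D->plug->D->R->H->L->B->refl->C->L'->C->R'->A->plug->A
Char 7 ('G'): step: R->1, L=2; G->plug->G->R->E->L->D->refl->E->L'->G->R'->C->plug->C
Char 8 ('E'): step: R->2, L=2; E->plug->E->R->C->L->C->refl->B->L'->H->R'->D->plug->D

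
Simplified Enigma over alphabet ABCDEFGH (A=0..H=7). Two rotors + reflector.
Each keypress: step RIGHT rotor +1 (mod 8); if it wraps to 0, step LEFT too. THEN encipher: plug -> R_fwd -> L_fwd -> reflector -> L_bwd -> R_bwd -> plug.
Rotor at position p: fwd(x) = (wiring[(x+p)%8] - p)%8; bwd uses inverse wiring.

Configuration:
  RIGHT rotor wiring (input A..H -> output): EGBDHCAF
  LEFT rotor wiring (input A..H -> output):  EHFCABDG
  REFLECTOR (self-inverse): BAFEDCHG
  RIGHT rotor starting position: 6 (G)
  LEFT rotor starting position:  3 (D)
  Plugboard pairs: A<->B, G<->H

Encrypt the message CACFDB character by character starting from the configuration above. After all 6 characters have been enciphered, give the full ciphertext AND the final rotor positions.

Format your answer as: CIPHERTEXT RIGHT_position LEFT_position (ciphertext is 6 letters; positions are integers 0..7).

Char 1 ('C'): step: R->7, L=3; C->plug->C->R->H->L->C->refl->F->L'->B->R'->H->plug->G
Char 2 ('A'): step: R->0, L->4 (L advanced); A->plug->B->R->G->L->B->refl->A->L'->E->R'->A->plug->B
Char 3 ('C'): step: R->1, L=4; C->plug->C->R->C->L->H->refl->G->L'->H->R'->F->plug->F
Char 4 ('F'): step: R->2, L=4; F->plug->F->R->D->L->C->refl->F->L'->B->R'->B->plug->A
Char 5 ('D'): step: R->3, L=4; D->plug->D->R->F->L->D->refl->E->L'->A->R'->A->plug->B
Char 6 ('B'): step: R->4, L=4; B->plug->A->R->D->L->C->refl->F->L'->B->R'->D->plug->D
Final: ciphertext=GBFABD, RIGHT=4, LEFT=4

Answer: GBFABD 4 4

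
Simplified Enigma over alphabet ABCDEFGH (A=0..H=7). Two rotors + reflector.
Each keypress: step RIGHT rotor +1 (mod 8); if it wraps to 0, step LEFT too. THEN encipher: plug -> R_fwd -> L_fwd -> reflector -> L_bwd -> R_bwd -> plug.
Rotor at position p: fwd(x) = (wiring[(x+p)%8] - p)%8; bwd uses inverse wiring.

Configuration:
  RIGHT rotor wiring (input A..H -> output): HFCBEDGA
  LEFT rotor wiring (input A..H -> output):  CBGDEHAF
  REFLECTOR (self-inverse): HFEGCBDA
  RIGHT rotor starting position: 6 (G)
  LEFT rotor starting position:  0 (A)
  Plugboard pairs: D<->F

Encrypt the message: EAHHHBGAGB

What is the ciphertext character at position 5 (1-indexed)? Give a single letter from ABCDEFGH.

Char 1 ('E'): step: R->7, L=0; E->plug->E->R->C->L->G->refl->D->L'->D->R'->D->plug->F
Char 2 ('A'): step: R->0, L->1 (L advanced); A->plug->A->R->H->L->B->refl->F->L'->B->R'->D->plug->F
Char 3 ('H'): step: R->1, L=1; H->plug->H->R->G->L->E->refl->C->L'->C->R'->E->plug->E
Char 4 ('H'): step: R->2, L=1; H->plug->H->R->D->L->D->refl->G->L'->E->R'->E->plug->E
Char 5 ('H'): step: R->3, L=1; H->plug->H->R->H->L->B->refl->F->L'->B->R'->B->plug->B

B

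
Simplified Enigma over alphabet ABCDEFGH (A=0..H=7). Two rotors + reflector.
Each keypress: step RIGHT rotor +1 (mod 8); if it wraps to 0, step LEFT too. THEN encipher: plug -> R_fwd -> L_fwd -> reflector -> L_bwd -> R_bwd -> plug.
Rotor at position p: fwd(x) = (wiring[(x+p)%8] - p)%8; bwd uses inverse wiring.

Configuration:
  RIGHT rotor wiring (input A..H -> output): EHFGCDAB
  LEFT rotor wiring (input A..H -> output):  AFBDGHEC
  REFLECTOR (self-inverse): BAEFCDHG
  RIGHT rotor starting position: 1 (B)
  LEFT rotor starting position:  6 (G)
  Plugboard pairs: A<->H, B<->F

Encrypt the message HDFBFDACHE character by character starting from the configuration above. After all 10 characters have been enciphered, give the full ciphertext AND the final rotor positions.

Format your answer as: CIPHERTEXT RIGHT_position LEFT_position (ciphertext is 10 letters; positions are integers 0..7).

Char 1 ('H'): step: R->2, L=6; H->plug->A->R->D->L->H->refl->G->L'->A->R'->C->plug->C
Char 2 ('D'): step: R->3, L=6; D->plug->D->R->F->L->F->refl->D->L'->E->R'->G->plug->G
Char 3 ('F'): step: R->4, L=6; F->plug->B->R->H->L->B->refl->A->L'->G->R'->A->plug->H
Char 4 ('B'): step: R->5, L=6; B->plug->F->R->A->L->G->refl->H->L'->D->R'->B->plug->F
Char 5 ('F'): step: R->6, L=6; F->plug->B->R->D->L->H->refl->G->L'->A->R'->F->plug->B
Char 6 ('D'): step: R->7, L=6; D->plug->D->R->G->L->A->refl->B->L'->H->R'->E->plug->E
Char 7 ('A'): step: R->0, L->7 (L advanced); A->plug->H->R->B->L->B->refl->A->L'->G->R'->D->plug->D
Char 8 ('C'): step: R->1, L=7; C->plug->C->R->F->L->H->refl->G->L'->C->R'->E->plug->E
Char 9 ('H'): step: R->2, L=7; H->plug->A->R->D->L->C->refl->E->L'->E->R'->B->plug->F
Char 10 ('E'): step: R->3, L=7; E->plug->E->R->G->L->A->refl->B->L'->B->R'->F->plug->B
Final: ciphertext=CGHFBEDEFB, RIGHT=3, LEFT=7

Answer: CGHFBEDEFB 3 7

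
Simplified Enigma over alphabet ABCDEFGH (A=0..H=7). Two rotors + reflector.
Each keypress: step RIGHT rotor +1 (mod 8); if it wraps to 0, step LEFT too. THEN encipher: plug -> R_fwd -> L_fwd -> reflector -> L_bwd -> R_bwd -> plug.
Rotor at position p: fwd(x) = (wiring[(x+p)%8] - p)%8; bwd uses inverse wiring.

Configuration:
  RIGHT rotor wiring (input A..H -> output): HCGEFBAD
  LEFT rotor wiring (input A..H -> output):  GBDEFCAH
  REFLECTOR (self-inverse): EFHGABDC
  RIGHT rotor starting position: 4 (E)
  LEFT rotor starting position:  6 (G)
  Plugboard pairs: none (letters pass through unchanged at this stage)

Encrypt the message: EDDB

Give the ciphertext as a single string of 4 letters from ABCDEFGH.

Answer: BCGF

Derivation:
Char 1 ('E'): step: R->5, L=6; E->plug->E->R->F->L->G->refl->D->L'->D->R'->B->plug->B
Char 2 ('D'): step: R->6, L=6; D->plug->D->R->E->L->F->refl->B->L'->B->R'->C->plug->C
Char 3 ('D'): step: R->7, L=6; D->plug->D->R->H->L->E->refl->A->L'->C->R'->G->plug->G
Char 4 ('B'): step: R->0, L->7 (L advanced); B->plug->B->R->C->L->C->refl->H->L'->B->R'->F->plug->F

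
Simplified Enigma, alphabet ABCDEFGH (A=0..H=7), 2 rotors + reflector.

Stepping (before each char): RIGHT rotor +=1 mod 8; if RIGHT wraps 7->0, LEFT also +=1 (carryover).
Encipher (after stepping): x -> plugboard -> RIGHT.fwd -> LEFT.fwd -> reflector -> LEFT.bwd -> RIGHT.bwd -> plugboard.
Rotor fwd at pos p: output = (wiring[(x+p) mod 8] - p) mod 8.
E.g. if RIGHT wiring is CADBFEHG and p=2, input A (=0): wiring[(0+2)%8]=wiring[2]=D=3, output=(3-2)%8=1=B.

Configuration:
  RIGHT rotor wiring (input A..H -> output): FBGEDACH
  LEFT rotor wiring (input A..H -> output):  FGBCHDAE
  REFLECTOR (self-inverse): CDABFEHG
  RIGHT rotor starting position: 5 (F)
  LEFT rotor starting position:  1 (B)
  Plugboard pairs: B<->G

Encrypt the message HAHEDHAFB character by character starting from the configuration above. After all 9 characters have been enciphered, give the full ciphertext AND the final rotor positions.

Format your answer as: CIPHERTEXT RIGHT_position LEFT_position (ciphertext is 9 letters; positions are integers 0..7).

Char 1 ('H'): step: R->6, L=1; H->plug->H->R->C->L->B->refl->D->L'->G->R'->F->plug->F
Char 2 ('A'): step: R->7, L=1; A->plug->A->R->A->L->F->refl->E->L'->H->R'->D->plug->D
Char 3 ('H'): step: R->0, L->2 (L advanced); H->plug->H->R->H->L->E->refl->F->L'->C->R'->G->plug->B
Char 4 ('E'): step: R->1, L=2; E->plug->E->R->H->L->E->refl->F->L'->C->R'->D->plug->D
Char 5 ('D'): step: R->2, L=2; D->plug->D->R->G->L->D->refl->B->L'->D->R'->G->plug->B
Char 6 ('H'): step: R->3, L=2; H->plug->H->R->D->L->B->refl->D->L'->G->R'->G->plug->B
Char 7 ('A'): step: R->4, L=2; A->plug->A->R->H->L->E->refl->F->L'->C->R'->G->plug->B
Char 8 ('F'): step: R->5, L=2; F->plug->F->R->B->L->A->refl->C->L'->F->R'->B->plug->G
Char 9 ('B'): step: R->6, L=2; B->plug->G->R->F->L->C->refl->A->L'->B->R'->B->plug->G
Final: ciphertext=FDBDBBBGG, RIGHT=6, LEFT=2

Answer: FDBDBBBGG 6 2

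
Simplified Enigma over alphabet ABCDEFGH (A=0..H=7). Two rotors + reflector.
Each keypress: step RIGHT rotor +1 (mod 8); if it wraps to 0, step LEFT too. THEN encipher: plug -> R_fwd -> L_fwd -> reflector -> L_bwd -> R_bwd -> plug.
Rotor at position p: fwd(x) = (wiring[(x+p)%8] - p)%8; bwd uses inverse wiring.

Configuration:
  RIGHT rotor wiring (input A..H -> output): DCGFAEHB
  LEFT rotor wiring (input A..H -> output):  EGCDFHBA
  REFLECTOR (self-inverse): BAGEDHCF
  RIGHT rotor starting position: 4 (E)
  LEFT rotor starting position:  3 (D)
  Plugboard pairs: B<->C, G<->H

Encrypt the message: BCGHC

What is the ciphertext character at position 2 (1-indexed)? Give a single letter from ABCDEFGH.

Char 1 ('B'): step: R->5, L=3; B->plug->C->R->E->L->F->refl->H->L'->H->R'->A->plug->A
Char 2 ('C'): step: R->6, L=3; C->plug->B->R->D->L->G->refl->C->L'->B->R'->A->plug->A

A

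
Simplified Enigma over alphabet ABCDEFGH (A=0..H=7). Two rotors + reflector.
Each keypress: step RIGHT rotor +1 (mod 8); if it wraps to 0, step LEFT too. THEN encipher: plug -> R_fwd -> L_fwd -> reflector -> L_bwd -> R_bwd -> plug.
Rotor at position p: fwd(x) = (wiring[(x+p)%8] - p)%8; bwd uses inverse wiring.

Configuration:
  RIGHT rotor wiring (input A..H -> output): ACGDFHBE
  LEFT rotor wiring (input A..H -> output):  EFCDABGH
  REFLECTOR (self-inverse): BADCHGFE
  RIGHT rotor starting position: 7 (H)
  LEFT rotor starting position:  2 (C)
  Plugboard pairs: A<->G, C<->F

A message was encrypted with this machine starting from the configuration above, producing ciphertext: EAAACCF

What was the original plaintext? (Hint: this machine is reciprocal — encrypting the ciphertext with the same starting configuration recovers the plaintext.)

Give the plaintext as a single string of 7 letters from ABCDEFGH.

Char 1 ('E'): step: R->0, L->3 (L advanced); E->plug->E->R->F->L->B->refl->A->L'->A->R'->A->plug->G
Char 2 ('A'): step: R->1, L=3; A->plug->G->R->D->L->D->refl->C->L'->G->R'->E->plug->E
Char 3 ('A'): step: R->2, L=3; A->plug->G->R->G->L->C->refl->D->L'->D->R'->C->plug->F
Char 4 ('A'): step: R->3, L=3; A->plug->G->R->H->L->H->refl->E->L'->E->R'->C->plug->F
Char 5 ('C'): step: R->4, L=3; C->plug->F->R->G->L->C->refl->D->L'->D->R'->B->plug->B
Char 6 ('C'): step: R->5, L=3; C->plug->F->R->B->L->F->refl->G->L'->C->R'->A->plug->G
Char 7 ('F'): step: R->6, L=3; F->plug->C->R->C->L->G->refl->F->L'->B->R'->H->plug->H

Answer: GEFFBGH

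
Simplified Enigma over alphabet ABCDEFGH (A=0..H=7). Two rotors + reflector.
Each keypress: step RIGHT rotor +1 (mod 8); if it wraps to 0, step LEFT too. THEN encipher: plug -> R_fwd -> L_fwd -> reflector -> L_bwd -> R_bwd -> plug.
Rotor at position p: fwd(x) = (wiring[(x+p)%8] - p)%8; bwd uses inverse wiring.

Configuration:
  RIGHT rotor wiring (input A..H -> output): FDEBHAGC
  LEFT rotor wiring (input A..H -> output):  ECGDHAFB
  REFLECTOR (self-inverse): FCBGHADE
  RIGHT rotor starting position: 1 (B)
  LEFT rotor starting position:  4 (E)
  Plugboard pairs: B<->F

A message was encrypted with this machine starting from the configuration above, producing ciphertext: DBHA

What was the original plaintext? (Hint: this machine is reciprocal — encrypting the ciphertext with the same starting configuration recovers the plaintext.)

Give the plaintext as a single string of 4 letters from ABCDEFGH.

Answer: AAGG

Derivation:
Char 1 ('D'): step: R->2, L=4; D->plug->D->R->G->L->C->refl->B->L'->C->R'->A->plug->A
Char 2 ('B'): step: R->3, L=4; B->plug->F->R->C->L->B->refl->C->L'->G->R'->A->plug->A
Char 3 ('H'): step: R->4, L=4; H->plug->H->R->F->L->G->refl->D->L'->A->R'->G->plug->G
Char 4 ('A'): step: R->5, L=4; A->plug->A->R->D->L->F->refl->A->L'->E->R'->G->plug->G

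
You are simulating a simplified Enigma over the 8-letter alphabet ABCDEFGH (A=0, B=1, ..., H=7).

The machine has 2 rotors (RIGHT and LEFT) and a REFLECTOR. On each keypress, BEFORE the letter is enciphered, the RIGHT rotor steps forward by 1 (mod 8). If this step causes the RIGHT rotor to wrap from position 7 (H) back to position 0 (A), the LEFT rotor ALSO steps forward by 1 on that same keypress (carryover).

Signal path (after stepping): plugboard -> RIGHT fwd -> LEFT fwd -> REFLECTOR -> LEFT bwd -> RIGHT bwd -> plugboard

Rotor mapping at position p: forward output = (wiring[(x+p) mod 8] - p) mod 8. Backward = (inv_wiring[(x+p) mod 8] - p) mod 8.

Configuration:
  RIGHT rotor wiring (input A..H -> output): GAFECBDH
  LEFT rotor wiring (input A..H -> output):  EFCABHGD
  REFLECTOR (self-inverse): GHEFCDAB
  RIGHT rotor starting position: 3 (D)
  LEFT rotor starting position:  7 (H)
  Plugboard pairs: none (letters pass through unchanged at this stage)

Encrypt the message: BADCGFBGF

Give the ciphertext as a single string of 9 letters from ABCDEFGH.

Answer: HGFFAECEB

Derivation:
Char 1 ('B'): step: R->4, L=7; B->plug->B->R->F->L->C->refl->E->L'->A->R'->H->plug->H
Char 2 ('A'): step: R->5, L=7; A->plug->A->R->E->L->B->refl->H->L'->H->R'->G->plug->G
Char 3 ('D'): step: R->6, L=7; D->plug->D->R->C->L->G->refl->A->L'->G->R'->F->plug->F
Char 4 ('C'): step: R->7, L=7; C->plug->C->R->B->L->F->refl->D->L'->D->R'->F->plug->F
Char 5 ('G'): step: R->0, L->0 (L advanced); G->plug->G->R->D->L->A->refl->G->L'->G->R'->A->plug->A
Char 6 ('F'): step: R->1, L=0; F->plug->F->R->C->L->C->refl->E->L'->A->R'->E->plug->E
Char 7 ('B'): step: R->2, L=0; B->plug->B->R->C->L->C->refl->E->L'->A->R'->C->plug->C
Char 8 ('G'): step: R->3, L=0; G->plug->G->R->F->L->H->refl->B->L'->E->R'->E->plug->E
Char 9 ('F'): step: R->4, L=0; F->plug->F->R->E->L->B->refl->H->L'->F->R'->B->plug->B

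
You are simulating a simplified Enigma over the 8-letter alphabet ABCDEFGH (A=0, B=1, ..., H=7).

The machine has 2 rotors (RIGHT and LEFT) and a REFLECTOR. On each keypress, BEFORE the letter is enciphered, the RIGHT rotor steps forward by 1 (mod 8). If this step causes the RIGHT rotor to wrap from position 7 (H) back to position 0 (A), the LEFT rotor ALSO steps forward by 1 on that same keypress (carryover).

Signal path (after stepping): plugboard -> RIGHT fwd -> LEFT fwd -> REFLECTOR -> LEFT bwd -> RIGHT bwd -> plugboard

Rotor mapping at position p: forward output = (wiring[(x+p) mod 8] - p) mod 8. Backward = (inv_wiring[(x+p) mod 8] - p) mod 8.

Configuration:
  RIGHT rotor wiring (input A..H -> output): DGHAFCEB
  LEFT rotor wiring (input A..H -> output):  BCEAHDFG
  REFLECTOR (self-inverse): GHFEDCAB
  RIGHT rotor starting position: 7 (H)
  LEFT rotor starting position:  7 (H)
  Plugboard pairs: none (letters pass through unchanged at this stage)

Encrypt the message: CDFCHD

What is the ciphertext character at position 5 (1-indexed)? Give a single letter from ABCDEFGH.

Char 1 ('C'): step: R->0, L->0 (L advanced); C->plug->C->R->H->L->G->refl->A->L'->D->R'->A->plug->A
Char 2 ('D'): step: R->1, L=0; D->plug->D->R->E->L->H->refl->B->L'->A->R'->G->plug->G
Char 3 ('F'): step: R->2, L=0; F->plug->F->R->H->L->G->refl->A->L'->D->R'->C->plug->C
Char 4 ('C'): step: R->3, L=0; C->plug->C->R->H->L->G->refl->A->L'->D->R'->G->plug->G
Char 5 ('H'): step: R->4, L=0; H->plug->H->R->E->L->H->refl->B->L'->A->R'->C->plug->C

C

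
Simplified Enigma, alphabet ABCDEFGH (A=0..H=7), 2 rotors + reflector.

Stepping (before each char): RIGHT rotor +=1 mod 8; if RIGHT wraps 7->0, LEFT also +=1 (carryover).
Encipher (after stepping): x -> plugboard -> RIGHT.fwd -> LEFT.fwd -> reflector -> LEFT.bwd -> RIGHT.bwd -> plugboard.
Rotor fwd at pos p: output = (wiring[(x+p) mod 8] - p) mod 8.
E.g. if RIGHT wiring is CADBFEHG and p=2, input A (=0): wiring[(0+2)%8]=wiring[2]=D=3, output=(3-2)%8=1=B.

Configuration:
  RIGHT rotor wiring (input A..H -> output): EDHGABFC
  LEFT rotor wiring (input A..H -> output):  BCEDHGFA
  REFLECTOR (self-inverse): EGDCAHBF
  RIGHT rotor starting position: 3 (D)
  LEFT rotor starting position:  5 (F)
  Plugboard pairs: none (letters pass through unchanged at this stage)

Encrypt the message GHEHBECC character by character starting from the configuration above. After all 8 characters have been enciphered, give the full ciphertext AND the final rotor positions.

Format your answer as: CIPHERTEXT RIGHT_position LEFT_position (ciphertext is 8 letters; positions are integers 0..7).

Answer: CGHDCCBH 3 6

Derivation:
Char 1 ('G'): step: R->4, L=5; G->plug->G->R->D->L->E->refl->A->L'->B->R'->C->plug->C
Char 2 ('H'): step: R->5, L=5; H->plug->H->R->D->L->E->refl->A->L'->B->R'->G->plug->G
Char 3 ('E'): step: R->6, L=5; E->plug->E->R->B->L->A->refl->E->L'->D->R'->H->plug->H
Char 4 ('H'): step: R->7, L=5; H->plug->H->R->G->L->G->refl->B->L'->A->R'->D->plug->D
Char 5 ('B'): step: R->0, L->6 (L advanced); B->plug->B->R->D->L->E->refl->A->L'->H->R'->C->plug->C
Char 6 ('E'): step: R->1, L=6; E->plug->E->R->A->L->H->refl->F->L'->F->R'->C->plug->C
Char 7 ('C'): step: R->2, L=6; C->plug->C->R->G->L->B->refl->G->L'->E->R'->B->plug->B
Char 8 ('C'): step: R->3, L=6; C->plug->C->R->G->L->B->refl->G->L'->E->R'->H->plug->H
Final: ciphertext=CGHDCCBH, RIGHT=3, LEFT=6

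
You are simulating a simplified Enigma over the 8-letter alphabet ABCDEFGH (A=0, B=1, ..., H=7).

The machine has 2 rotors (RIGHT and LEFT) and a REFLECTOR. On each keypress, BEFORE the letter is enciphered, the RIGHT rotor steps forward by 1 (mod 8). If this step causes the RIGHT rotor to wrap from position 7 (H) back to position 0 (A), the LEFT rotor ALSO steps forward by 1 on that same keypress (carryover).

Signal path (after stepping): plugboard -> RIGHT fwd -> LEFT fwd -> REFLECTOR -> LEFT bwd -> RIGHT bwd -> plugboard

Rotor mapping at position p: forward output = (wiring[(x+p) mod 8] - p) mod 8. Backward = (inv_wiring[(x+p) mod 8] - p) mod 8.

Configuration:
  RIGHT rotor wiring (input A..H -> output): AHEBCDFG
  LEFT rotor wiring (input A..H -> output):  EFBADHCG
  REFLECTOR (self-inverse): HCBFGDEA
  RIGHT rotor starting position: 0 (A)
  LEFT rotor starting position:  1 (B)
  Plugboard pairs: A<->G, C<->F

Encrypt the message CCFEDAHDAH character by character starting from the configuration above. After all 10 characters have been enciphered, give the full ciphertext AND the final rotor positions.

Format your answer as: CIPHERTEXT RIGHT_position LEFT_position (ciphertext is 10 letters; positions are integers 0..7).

Answer: FFAAHBGADD 2 2

Derivation:
Char 1 ('C'): step: R->1, L=1; C->plug->F->R->E->L->G->refl->E->L'->A->R'->C->plug->F
Char 2 ('C'): step: R->2, L=1; C->plug->F->R->E->L->G->refl->E->L'->A->R'->C->plug->F
Char 3 ('F'): step: R->3, L=1; F->plug->C->R->A->L->E->refl->G->L'->E->R'->G->plug->A
Char 4 ('E'): step: R->4, L=1; E->plug->E->R->E->L->G->refl->E->L'->A->R'->G->plug->A
Char 5 ('D'): step: R->5, L=1; D->plug->D->R->D->L->C->refl->B->L'->F->R'->H->plug->H
Char 6 ('A'): step: R->6, L=1; A->plug->G->R->E->L->G->refl->E->L'->A->R'->B->plug->B
Char 7 ('H'): step: R->7, L=1; H->plug->H->R->G->L->F->refl->D->L'->H->R'->A->plug->G
Char 8 ('D'): step: R->0, L->2 (L advanced); D->plug->D->R->B->L->G->refl->E->L'->F->R'->G->plug->A
Char 9 ('A'): step: R->1, L=2; A->plug->G->R->F->L->E->refl->G->L'->B->R'->D->plug->D
Char 10 ('H'): step: R->2, L=2; H->plug->H->R->F->L->E->refl->G->L'->B->R'->D->plug->D
Final: ciphertext=FFAAHBGADD, RIGHT=2, LEFT=2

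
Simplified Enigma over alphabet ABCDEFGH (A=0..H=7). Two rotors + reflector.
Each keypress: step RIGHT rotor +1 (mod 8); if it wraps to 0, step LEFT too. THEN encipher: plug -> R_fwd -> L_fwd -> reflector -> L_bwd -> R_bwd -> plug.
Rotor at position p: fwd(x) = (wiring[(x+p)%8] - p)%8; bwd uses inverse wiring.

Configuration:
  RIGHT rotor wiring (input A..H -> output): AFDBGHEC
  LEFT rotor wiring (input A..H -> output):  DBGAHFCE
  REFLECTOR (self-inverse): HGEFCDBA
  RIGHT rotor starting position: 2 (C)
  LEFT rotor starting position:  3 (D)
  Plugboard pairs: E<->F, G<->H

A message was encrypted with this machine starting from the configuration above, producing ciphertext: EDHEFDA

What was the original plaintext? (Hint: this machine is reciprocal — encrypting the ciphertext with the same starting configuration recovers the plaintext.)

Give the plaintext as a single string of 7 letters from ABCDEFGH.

Char 1 ('E'): step: R->3, L=3; E->plug->F->R->F->L->A->refl->H->L'->D->R'->B->plug->B
Char 2 ('D'): step: R->4, L=3; D->plug->D->R->G->L->G->refl->B->L'->E->R'->E->plug->F
Char 3 ('H'): step: R->5, L=3; H->plug->G->R->E->L->B->refl->G->L'->G->R'->F->plug->E
Char 4 ('E'): step: R->6, L=3; E->plug->F->R->D->L->H->refl->A->L'->F->R'->E->plug->F
Char 5 ('F'): step: R->7, L=3; F->plug->E->R->C->L->C->refl->E->L'->B->R'->B->plug->B
Char 6 ('D'): step: R->0, L->4 (L advanced); D->plug->D->R->B->L->B->refl->G->L'->C->R'->H->plug->G
Char 7 ('A'): step: R->1, L=4; A->plug->A->R->E->L->H->refl->A->L'->D->R'->F->plug->E

Answer: BFEFBGE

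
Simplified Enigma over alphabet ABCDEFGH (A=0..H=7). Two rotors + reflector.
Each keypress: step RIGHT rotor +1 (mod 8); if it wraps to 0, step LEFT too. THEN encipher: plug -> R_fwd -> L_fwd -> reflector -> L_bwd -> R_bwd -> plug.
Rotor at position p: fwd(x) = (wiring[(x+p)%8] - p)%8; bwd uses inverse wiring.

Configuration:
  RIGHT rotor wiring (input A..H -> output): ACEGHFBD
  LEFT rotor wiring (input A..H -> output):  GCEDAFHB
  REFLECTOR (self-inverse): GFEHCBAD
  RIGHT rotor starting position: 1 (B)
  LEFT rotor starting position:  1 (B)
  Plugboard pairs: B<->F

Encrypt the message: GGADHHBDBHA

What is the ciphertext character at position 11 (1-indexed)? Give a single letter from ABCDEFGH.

Char 1 ('G'): step: R->2, L=1; G->plug->G->R->G->L->A->refl->G->L'->F->R'->C->plug->C
Char 2 ('G'): step: R->3, L=1; G->plug->G->R->H->L->F->refl->B->L'->A->R'->E->plug->E
Char 3 ('A'): step: R->4, L=1; A->plug->A->R->D->L->H->refl->D->L'->B->R'->B->plug->F
Char 4 ('D'): step: R->5, L=1; D->plug->D->R->D->L->H->refl->D->L'->B->R'->G->plug->G
Char 5 ('H'): step: R->6, L=1; H->plug->H->R->H->L->F->refl->B->L'->A->R'->F->plug->B
Char 6 ('H'): step: R->7, L=1; H->plug->H->R->C->L->C->refl->E->L'->E->R'->A->plug->A
Char 7 ('B'): step: R->0, L->2 (L advanced); B->plug->F->R->F->L->H->refl->D->L'->D->R'->H->plug->H
Char 8 ('D'): step: R->1, L=2; D->plug->D->R->G->L->E->refl->C->L'->A->R'->F->plug->B
Char 9 ('B'): step: R->2, L=2; B->plug->F->R->B->L->B->refl->F->L'->E->R'->B->plug->F
Char 10 ('H'): step: R->3, L=2; H->plug->H->R->B->L->B->refl->F->L'->E->R'->B->plug->F
Char 11 ('A'): step: R->4, L=2; A->plug->A->R->D->L->D->refl->H->L'->F->R'->C->plug->C

C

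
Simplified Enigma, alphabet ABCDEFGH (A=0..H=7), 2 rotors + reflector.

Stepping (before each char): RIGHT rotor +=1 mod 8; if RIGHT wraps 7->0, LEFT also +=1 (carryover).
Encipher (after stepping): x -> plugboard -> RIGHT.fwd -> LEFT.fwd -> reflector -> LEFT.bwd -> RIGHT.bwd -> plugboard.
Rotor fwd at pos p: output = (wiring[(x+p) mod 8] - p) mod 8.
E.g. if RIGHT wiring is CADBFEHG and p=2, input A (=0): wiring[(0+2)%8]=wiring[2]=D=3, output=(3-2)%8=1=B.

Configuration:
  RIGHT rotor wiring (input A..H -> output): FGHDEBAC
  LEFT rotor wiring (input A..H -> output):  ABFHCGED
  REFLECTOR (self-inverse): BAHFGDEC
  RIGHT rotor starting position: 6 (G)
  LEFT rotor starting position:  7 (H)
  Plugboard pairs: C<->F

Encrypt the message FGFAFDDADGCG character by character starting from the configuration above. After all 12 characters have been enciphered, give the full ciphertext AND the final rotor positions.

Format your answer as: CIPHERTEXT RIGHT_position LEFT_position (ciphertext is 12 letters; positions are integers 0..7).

Answer: CCCEDBEFHDBC 2 1

Derivation:
Char 1 ('F'): step: R->7, L=7; F->plug->C->R->H->L->F->refl->D->L'->F->R'->F->plug->C
Char 2 ('G'): step: R->0, L->0 (L advanced); G->plug->G->R->A->L->A->refl->B->L'->B->R'->F->plug->C
Char 3 ('F'): step: R->1, L=0; F->plug->C->R->C->L->F->refl->D->L'->H->R'->F->plug->C
Char 4 ('A'): step: R->2, L=0; A->plug->A->R->F->L->G->refl->E->L'->G->R'->E->plug->E
Char 5 ('F'): step: R->3, L=0; F->plug->C->R->G->L->E->refl->G->L'->F->R'->D->plug->D
Char 6 ('D'): step: R->4, L=0; D->plug->D->R->G->L->E->refl->G->L'->F->R'->B->plug->B
Char 7 ('D'): step: R->5, L=0; D->plug->D->R->A->L->A->refl->B->L'->B->R'->E->plug->E
Char 8 ('A'): step: R->6, L=0; A->plug->A->R->C->L->F->refl->D->L'->H->R'->C->plug->F
Char 9 ('D'): step: R->7, L=0; D->plug->D->R->A->L->A->refl->B->L'->B->R'->H->plug->H
Char 10 ('G'): step: R->0, L->1 (L advanced); G->plug->G->R->A->L->A->refl->B->L'->D->R'->D->plug->D
Char 11 ('C'): step: R->1, L=1; C->plug->F->R->H->L->H->refl->C->L'->G->R'->B->plug->B
Char 12 ('G'): step: R->2, L=1; G->plug->G->R->D->L->B->refl->A->L'->A->R'->F->plug->C
Final: ciphertext=CCCEDBEFHDBC, RIGHT=2, LEFT=1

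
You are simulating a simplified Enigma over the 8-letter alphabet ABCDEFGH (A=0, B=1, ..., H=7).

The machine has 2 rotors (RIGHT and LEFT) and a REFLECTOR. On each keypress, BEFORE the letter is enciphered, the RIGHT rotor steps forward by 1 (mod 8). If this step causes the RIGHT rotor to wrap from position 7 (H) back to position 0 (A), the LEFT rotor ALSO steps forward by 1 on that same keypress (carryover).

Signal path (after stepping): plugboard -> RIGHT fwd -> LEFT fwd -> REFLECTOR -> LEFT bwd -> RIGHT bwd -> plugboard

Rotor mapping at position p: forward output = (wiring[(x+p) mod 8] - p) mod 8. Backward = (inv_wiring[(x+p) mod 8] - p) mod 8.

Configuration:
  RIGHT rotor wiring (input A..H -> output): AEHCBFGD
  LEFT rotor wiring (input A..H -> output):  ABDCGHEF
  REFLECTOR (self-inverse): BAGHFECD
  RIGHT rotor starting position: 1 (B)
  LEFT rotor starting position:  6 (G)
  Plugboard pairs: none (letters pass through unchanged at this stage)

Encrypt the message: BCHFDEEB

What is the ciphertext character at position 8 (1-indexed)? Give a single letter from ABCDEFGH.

Char 1 ('B'): step: R->2, L=6; B->plug->B->R->A->L->G->refl->C->L'->C->R'->H->plug->H
Char 2 ('C'): step: R->3, L=6; C->plug->C->R->C->L->C->refl->G->L'->A->R'->E->plug->E
Char 3 ('H'): step: R->4, L=6; H->plug->H->R->G->L->A->refl->B->L'->H->R'->D->plug->D
Char 4 ('F'): step: R->5, L=6; F->plug->F->R->C->L->C->refl->G->L'->A->R'->A->plug->A
Char 5 ('D'): step: R->6, L=6; D->plug->D->R->G->L->A->refl->B->L'->H->R'->H->plug->H
Char 6 ('E'): step: R->7, L=6; E->plug->E->R->D->L->D->refl->H->L'->B->R'->B->plug->B
Char 7 ('E'): step: R->0, L->7 (L advanced); E->plug->E->R->B->L->B->refl->A->L'->G->R'->G->plug->G
Char 8 ('B'): step: R->1, L=7; B->plug->B->R->G->L->A->refl->B->L'->B->R'->C->plug->C

C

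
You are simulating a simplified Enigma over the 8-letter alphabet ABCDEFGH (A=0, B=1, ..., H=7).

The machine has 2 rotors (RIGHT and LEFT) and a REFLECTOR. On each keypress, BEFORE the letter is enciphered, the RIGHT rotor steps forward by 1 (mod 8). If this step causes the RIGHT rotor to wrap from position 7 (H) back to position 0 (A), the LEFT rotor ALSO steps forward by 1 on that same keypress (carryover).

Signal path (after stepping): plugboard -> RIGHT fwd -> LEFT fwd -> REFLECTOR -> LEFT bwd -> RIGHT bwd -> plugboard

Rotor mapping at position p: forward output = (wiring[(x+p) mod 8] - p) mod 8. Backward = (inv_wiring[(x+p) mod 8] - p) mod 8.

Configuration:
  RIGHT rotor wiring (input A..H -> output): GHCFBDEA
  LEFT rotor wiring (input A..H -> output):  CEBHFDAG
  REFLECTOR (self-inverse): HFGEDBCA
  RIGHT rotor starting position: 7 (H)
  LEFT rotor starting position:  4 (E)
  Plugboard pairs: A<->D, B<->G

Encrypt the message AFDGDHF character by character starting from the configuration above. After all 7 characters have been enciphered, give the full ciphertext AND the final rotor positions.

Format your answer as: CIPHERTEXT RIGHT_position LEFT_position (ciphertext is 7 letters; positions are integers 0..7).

Answer: EEFCHGE 6 5

Derivation:
Char 1 ('A'): step: R->0, L->5 (L advanced); A->plug->D->R->F->L->E->refl->D->L'->B->R'->E->plug->E
Char 2 ('F'): step: R->1, L=5; F->plug->F->R->D->L->F->refl->B->L'->C->R'->E->plug->E
Char 3 ('D'): step: R->2, L=5; D->plug->A->R->A->L->G->refl->C->L'->G->R'->F->plug->F
Char 4 ('G'): step: R->3, L=5; G->plug->B->R->G->L->C->refl->G->L'->A->R'->C->plug->C
Char 5 ('D'): step: R->4, L=5; D->plug->A->R->F->L->E->refl->D->L'->B->R'->H->plug->H
Char 6 ('H'): step: R->5, L=5; H->plug->H->R->E->L->H->refl->A->L'->H->R'->B->plug->G
Char 7 ('F'): step: R->6, L=5; F->plug->F->R->H->L->A->refl->H->L'->E->R'->E->plug->E
Final: ciphertext=EEFCHGE, RIGHT=6, LEFT=5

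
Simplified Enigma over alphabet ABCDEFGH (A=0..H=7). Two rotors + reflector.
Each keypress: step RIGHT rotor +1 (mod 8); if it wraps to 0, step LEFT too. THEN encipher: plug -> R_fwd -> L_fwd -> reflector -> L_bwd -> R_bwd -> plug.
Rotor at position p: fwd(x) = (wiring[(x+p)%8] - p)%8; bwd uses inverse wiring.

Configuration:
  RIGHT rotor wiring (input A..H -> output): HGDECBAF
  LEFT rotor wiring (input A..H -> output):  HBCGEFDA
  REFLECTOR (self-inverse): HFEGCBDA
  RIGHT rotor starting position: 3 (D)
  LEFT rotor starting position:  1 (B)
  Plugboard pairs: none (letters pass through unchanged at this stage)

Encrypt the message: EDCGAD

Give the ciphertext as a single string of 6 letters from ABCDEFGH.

Answer: GEAHGB

Derivation:
Char 1 ('E'): step: R->4, L=1; E->plug->E->R->D->L->D->refl->G->L'->H->R'->G->plug->G
Char 2 ('D'): step: R->5, L=1; D->plug->D->R->C->L->F->refl->B->L'->B->R'->E->plug->E
Char 3 ('C'): step: R->6, L=1; C->plug->C->R->B->L->B->refl->F->L'->C->R'->A->plug->A
Char 4 ('G'): step: R->7, L=1; G->plug->G->R->C->L->F->refl->B->L'->B->R'->H->plug->H
Char 5 ('A'): step: R->0, L->2 (L advanced); A->plug->A->R->H->L->H->refl->A->L'->A->R'->G->plug->G
Char 6 ('D'): step: R->1, L=2; D->plug->D->R->B->L->E->refl->C->L'->C->R'->B->plug->B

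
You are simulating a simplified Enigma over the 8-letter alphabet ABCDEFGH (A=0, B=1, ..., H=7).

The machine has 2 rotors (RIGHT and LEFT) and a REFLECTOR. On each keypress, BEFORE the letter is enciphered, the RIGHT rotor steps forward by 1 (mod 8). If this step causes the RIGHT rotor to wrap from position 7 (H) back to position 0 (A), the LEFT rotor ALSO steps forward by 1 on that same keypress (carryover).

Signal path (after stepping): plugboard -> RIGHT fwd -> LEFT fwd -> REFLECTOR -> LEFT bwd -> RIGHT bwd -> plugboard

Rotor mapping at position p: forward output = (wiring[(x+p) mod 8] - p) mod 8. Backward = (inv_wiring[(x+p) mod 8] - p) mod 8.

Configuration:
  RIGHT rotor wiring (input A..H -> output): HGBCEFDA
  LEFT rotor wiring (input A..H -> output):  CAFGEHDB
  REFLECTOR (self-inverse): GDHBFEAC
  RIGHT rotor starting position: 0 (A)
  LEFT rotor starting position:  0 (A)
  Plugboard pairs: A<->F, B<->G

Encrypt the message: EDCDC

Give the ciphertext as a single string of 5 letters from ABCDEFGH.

Answer: AEAAE

Derivation:
Char 1 ('E'): step: R->1, L=0; E->plug->E->R->E->L->E->refl->F->L'->C->R'->F->plug->A
Char 2 ('D'): step: R->2, L=0; D->plug->D->R->D->L->G->refl->A->L'->B->R'->E->plug->E
Char 3 ('C'): step: R->3, L=0; C->plug->C->R->C->L->F->refl->E->L'->E->R'->F->plug->A
Char 4 ('D'): step: R->4, L=0; D->plug->D->R->E->L->E->refl->F->L'->C->R'->F->plug->A
Char 5 ('C'): step: R->5, L=0; C->plug->C->R->D->L->G->refl->A->L'->B->R'->E->plug->E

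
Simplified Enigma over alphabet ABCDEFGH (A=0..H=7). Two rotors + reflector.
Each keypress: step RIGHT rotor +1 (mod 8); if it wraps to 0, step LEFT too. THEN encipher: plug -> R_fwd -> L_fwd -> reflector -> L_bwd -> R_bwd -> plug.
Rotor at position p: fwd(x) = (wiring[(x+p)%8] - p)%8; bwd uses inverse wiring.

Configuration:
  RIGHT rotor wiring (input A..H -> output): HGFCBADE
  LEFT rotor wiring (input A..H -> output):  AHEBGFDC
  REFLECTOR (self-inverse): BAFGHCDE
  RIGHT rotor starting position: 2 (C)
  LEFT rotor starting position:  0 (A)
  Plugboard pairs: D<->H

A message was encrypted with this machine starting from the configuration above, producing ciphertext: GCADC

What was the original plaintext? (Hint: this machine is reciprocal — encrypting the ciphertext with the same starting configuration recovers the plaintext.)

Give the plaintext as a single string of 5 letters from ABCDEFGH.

Answer: HAFCA

Derivation:
Char 1 ('G'): step: R->3, L=0; G->plug->G->R->D->L->B->refl->A->L'->A->R'->D->plug->H
Char 2 ('C'): step: R->4, L=0; C->plug->C->R->H->L->C->refl->F->L'->F->R'->A->plug->A
Char 3 ('A'): step: R->5, L=0; A->plug->A->R->D->L->B->refl->A->L'->A->R'->F->plug->F
Char 4 ('D'): step: R->6, L=0; D->plug->H->R->C->L->E->refl->H->L'->B->R'->C->plug->C
Char 5 ('C'): step: R->7, L=0; C->plug->C->R->H->L->C->refl->F->L'->F->R'->A->plug->A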